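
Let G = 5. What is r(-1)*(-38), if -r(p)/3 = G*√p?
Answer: 570*I ≈ 570.0*I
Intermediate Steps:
r(p) = -15*√p
r(-1)*(-38) = -15*I*(-38) = 570*I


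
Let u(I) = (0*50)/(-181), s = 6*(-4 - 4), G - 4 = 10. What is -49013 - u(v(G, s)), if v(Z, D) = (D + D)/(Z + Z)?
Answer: -49013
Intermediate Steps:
G = 14 (G = 4 + 10 = 14)
s = -48 (s = 6*(-8) = -48)
v(Z, D) = D/Z (v(Z, D) = (2*D)/((2*Z)) = (2*D)*(1/(2*Z)) = D/Z)
u(I) = 0 (u(I) = 0*(-1/181) = 0)
-49013 - u(v(G, s)) = -49013 - 1*0 = -49013 + 0 = -49013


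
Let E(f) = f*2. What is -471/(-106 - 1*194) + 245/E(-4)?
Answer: -5811/200 ≈ -29.055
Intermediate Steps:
E(f) = 2*f
-471/(-106 - 1*194) + 245/E(-4) = -471/(-106 - 1*194) + 245/((2*(-4))) = -471/(-106 - 194) + 245/(-8) = -471/(-300) + 245*(-⅛) = -471*(-1/300) - 245/8 = 157/100 - 245/8 = -5811/200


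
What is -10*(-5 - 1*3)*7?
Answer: 560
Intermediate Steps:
-10*(-5 - 1*3)*7 = -10*(-5 - 3)*7 = -10*(-8)*7 = 80*7 = 560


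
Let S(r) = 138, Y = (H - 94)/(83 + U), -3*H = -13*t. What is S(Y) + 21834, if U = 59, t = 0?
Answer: 21972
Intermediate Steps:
H = 0 (H = -(-13)*0/3 = -1/3*0 = 0)
Y = -47/71 (Y = (0 - 94)/(83 + 59) = -94/142 = -94*1/142 = -47/71 ≈ -0.66197)
S(Y) + 21834 = 138 + 21834 = 21972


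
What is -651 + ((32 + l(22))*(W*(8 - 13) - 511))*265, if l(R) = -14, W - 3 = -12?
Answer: -2223471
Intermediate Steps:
W = -9 (W = 3 - 12 = -9)
-651 + ((32 + l(22))*(W*(8 - 13) - 511))*265 = -651 + ((32 - 14)*(-9*(8 - 13) - 511))*265 = -651 + (18*(-9*(-5) - 511))*265 = -651 + (18*(45 - 511))*265 = -651 + (18*(-466))*265 = -651 - 8388*265 = -651 - 2222820 = -2223471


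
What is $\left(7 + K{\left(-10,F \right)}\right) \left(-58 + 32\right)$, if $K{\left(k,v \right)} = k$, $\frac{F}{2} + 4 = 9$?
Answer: $78$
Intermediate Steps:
$F = 10$ ($F = -8 + 2 \cdot 9 = -8 + 18 = 10$)
$\left(7 + K{\left(-10,F \right)}\right) \left(-58 + 32\right) = \left(7 - 10\right) \left(-58 + 32\right) = \left(-3\right) \left(-26\right) = 78$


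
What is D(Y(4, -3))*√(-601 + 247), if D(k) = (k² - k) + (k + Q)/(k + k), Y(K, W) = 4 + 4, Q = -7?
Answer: 897*I*√354/16 ≈ 1054.8*I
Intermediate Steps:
Y(K, W) = 8
D(k) = k² - k + (-7 + k)/(2*k) (D(k) = (k² - k) + (k - 7)/(k + k) = (k² - k) + (-7 + k)/((2*k)) = (k² - k) + (-7 + k)*(1/(2*k)) = (k² - k) + (-7 + k)/(2*k) = k² - k + (-7 + k)/(2*k))
D(Y(4, -3))*√(-601 + 247) = (½ + 8² - 1*8 - 7/2/8)*√(-601 + 247) = (½ + 64 - 8 - 7/2*⅛)*√(-354) = (½ + 64 - 8 - 7/16)*(I*√354) = 897*(I*√354)/16 = 897*I*√354/16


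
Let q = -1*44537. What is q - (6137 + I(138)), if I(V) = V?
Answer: -50812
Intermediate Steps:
q = -44537
q - (6137 + I(138)) = -44537 - (6137 + 138) = -44537 - 1*6275 = -44537 - 6275 = -50812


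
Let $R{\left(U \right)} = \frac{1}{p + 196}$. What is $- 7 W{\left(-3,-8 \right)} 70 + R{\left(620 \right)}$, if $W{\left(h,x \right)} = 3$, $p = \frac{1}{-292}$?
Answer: $- \frac{84129278}{57231} \approx -1470.0$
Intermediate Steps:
$p = - \frac{1}{292} \approx -0.0034247$
$R{\left(U \right)} = \frac{292}{57231}$ ($R{\left(U \right)} = \frac{1}{- \frac{1}{292} + 196} = \frac{1}{\frac{57231}{292}} = \frac{292}{57231}$)
$- 7 W{\left(-3,-8 \right)} 70 + R{\left(620 \right)} = \left(-7\right) 3 \cdot 70 + \frac{292}{57231} = \left(-21\right) 70 + \frac{292}{57231} = -1470 + \frac{292}{57231} = - \frac{84129278}{57231}$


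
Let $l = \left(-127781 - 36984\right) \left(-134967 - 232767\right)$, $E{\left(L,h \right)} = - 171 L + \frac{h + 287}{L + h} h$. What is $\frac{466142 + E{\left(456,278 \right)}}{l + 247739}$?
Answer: $\frac{142535457}{22236508071383} \approx 6.41 \cdot 10^{-6}$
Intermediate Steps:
$E{\left(L,h \right)} = - 171 L + \frac{h \left(287 + h\right)}{L + h}$ ($E{\left(L,h \right)} = - 171 L + \frac{287 + h}{L + h} h = - 171 L + \frac{h \left(287 + h\right)}{L + h}$)
$l = 60589692510$ ($l = \left(-164765\right) \left(-367734\right) = 60589692510$)
$\frac{466142 + E{\left(456,278 \right)}}{l + 247739} = \frac{466142 + \frac{278^{2} - 171 \cdot 456^{2} + 287 \cdot 278 - 77976 \cdot 278}{456 + 278}}{60589692510 + 247739} = \frac{466142 + \frac{77284 - 35557056 + 79786 - 21677328}{734}}{60589940249} = \left(466142 + \frac{77284 - 35557056 + 79786 - 21677328}{734}\right) \frac{1}{60589940249} = \left(466142 + \frac{1}{734} \left(-57077314\right)\right) \frac{1}{60589940249} = \left(466142 - \frac{28538657}{367}\right) \frac{1}{60589940249} = \frac{142535457}{367} \cdot \frac{1}{60589940249} = \frac{142535457}{22236508071383}$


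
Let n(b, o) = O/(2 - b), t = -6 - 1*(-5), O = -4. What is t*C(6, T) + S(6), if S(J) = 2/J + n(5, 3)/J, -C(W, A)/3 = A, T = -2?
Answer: -49/9 ≈ -5.4444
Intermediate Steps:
t = -1 (t = -6 + 5 = -1)
C(W, A) = -3*A
n(b, o) = -4/(2 - b)
S(J) = 10/(3*J) (S(J) = 2/J + (4/(-2 + 5))/J = 2/J + (4/3)/J = 2/J + (4*(⅓))/J = 2/J + 4/(3*J) = 10/(3*J))
t*C(6, T) + S(6) = -(-3)*(-2) + (10/3)/6 = -1*6 + (10/3)*(⅙) = -6 + 5/9 = -49/9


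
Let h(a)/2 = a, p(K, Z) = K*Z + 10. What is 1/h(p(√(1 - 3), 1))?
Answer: 5/102 - I*√2/204 ≈ 0.04902 - 0.0069324*I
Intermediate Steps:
p(K, Z) = 10 + K*Z
h(a) = 2*a
1/h(p(√(1 - 3), 1)) = 1/(2*(10 + √(1 - 3)*1)) = 1/(2*(10 + √(-2)*1)) = 1/(2*(10 + (I*√2)*1)) = 1/(2*(10 + I*√2)) = 1/(20 + 2*I*√2)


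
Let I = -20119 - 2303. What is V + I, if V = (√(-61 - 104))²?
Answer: -22587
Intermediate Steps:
V = -165 (V = (√(-165))² = (I*√165)² = -165)
I = -22422
V + I = -165 - 22422 = -22587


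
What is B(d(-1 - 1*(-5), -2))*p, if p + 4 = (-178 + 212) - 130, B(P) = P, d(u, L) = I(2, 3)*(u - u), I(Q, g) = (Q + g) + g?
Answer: 0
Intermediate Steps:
I(Q, g) = Q + 2*g
d(u, L) = 0 (d(u, L) = (2 + 2*3)*(u - u) = (2 + 6)*0 = 8*0 = 0)
p = -100 (p = -4 + ((-178 + 212) - 130) = -4 + (34 - 130) = -4 - 96 = -100)
B(d(-1 - 1*(-5), -2))*p = 0*(-100) = 0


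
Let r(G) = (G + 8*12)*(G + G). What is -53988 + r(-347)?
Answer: 120206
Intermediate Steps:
r(G) = 2*G*(96 + G) (r(G) = (G + 96)*(2*G) = (96 + G)*(2*G) = 2*G*(96 + G))
-53988 + r(-347) = -53988 + 2*(-347)*(96 - 347) = -53988 + 2*(-347)*(-251) = -53988 + 174194 = 120206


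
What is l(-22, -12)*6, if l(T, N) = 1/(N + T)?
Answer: -3/17 ≈ -0.17647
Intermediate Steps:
l(-22, -12)*6 = 6/(-12 - 22) = 6/(-34) = -1/34*6 = -3/17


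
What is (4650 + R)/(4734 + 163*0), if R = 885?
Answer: 615/526 ≈ 1.1692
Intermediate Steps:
(4650 + R)/(4734 + 163*0) = (4650 + 885)/(4734 + 163*0) = 5535/(4734 + 0) = 5535/4734 = 5535*(1/4734) = 615/526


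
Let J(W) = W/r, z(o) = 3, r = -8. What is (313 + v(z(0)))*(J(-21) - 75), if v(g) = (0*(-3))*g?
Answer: -181227/8 ≈ -22653.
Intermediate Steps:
v(g) = 0 (v(g) = 0*g = 0)
J(W) = -W/8 (J(W) = W/(-8) = W*(-⅛) = -W/8)
(313 + v(z(0)))*(J(-21) - 75) = (313 + 0)*(-⅛*(-21) - 75) = 313*(21/8 - 75) = 313*(-579/8) = -181227/8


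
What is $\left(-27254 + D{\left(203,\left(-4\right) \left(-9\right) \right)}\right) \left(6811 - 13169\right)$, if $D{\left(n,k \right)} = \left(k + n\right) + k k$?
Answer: $163521402$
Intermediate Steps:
$D{\left(n,k \right)} = k + n + k^{2}$ ($D{\left(n,k \right)} = \left(k + n\right) + k^{2} = k + n + k^{2}$)
$\left(-27254 + D{\left(203,\left(-4\right) \left(-9\right) \right)}\right) \left(6811 - 13169\right) = \left(-27254 + \left(\left(-4\right) \left(-9\right) + 203 + \left(\left(-4\right) \left(-9\right)\right)^{2}\right)\right) \left(6811 - 13169\right) = \left(-27254 + \left(36 + 203 + 36^{2}\right)\right) \left(-6358\right) = \left(-27254 + \left(36 + 203 + 1296\right)\right) \left(-6358\right) = \left(-27254 + 1535\right) \left(-6358\right) = \left(-25719\right) \left(-6358\right) = 163521402$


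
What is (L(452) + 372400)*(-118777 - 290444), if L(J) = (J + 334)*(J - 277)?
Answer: -208682248950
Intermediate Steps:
L(J) = (-277 + J)*(334 + J) (L(J) = (334 + J)*(-277 + J) = (-277 + J)*(334 + J))
(L(452) + 372400)*(-118777 - 290444) = ((-92518 + 452² + 57*452) + 372400)*(-118777 - 290444) = ((-92518 + 204304 + 25764) + 372400)*(-409221) = (137550 + 372400)*(-409221) = 509950*(-409221) = -208682248950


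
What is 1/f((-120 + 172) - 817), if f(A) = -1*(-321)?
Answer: 1/321 ≈ 0.0031153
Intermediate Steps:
f(A) = 321
1/f((-120 + 172) - 817) = 1/321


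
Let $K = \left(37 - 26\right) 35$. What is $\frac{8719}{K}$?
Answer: $\frac{8719}{385} \approx 22.647$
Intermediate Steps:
$K = 385$ ($K = 11 \cdot 35 = 385$)
$\frac{8719}{K} = \frac{8719}{385}$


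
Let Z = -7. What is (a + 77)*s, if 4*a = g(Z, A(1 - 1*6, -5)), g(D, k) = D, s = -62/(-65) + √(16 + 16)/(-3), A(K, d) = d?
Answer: 9331/130 - 301*√2/3 ≈ -70.116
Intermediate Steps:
s = 62/65 - 4*√2/3 (s = -62*(-1/65) + √32*(-⅓) = 62/65 + (4*√2)*(-⅓) = 62/65 - 4*√2/3 ≈ -0.93177)
a = -7/4 (a = (¼)*(-7) = -7/4 ≈ -1.7500)
(a + 77)*s = (-7/4 + 77)*(62/65 - 4*√2/3) = 301*(62/65 - 4*√2/3)/4 = 9331/130 - 301*√2/3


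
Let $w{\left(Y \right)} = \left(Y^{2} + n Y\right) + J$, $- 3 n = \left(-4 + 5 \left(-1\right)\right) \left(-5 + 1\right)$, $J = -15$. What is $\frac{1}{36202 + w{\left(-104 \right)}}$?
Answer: $\frac{1}{48251} \approx 2.0725 \cdot 10^{-5}$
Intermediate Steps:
$n = -12$ ($n = - \frac{\left(-4 + 5 \left(-1\right)\right) \left(-5 + 1\right)}{3} = - \frac{\left(-4 - 5\right) \left(-4\right)}{3} = - \frac{\left(-9\right) \left(-4\right)}{3} = \left(- \frac{1}{3}\right) 36 = -12$)
$w{\left(Y \right)} = -15 + Y^{2} - 12 Y$ ($w{\left(Y \right)} = \left(Y^{2} - 12 Y\right) - 15 = -15 + Y^{2} - 12 Y$)
$\frac{1}{36202 + w{\left(-104 \right)}} = \frac{1}{36202 - \left(-1233 - 10816\right)} = \frac{1}{36202 + \left(-15 + 10816 + 1248\right)} = \frac{1}{36202 + 12049} = \frac{1}{48251}$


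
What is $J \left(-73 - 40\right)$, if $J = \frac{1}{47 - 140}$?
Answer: $\frac{113}{93} \approx 1.2151$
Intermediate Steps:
$J = - \frac{1}{93}$ ($J = \frac{1}{-93} = - \frac{1}{93} \approx -0.010753$)
$J \left(-73 - 40\right) = - \frac{-73 - 40}{93} = \left(- \frac{1}{93}\right) \left(-113\right) = \frac{113}{93}$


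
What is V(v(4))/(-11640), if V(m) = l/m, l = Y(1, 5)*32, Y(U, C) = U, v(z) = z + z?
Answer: -1/2910 ≈ -0.00034364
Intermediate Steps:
v(z) = 2*z
l = 32 (l = 1*32 = 32)
V(m) = 32/m
V(v(4))/(-11640) = (32/((2*4)))/(-11640) = (32/8)*(-1/11640) = (32*(⅛))*(-1/11640) = 4*(-1/11640) = -1/2910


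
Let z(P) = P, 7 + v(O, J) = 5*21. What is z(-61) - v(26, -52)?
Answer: -159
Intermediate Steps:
v(O, J) = 98 (v(O, J) = -7 + 5*21 = -7 + 105 = 98)
z(-61) - v(26, -52) = -61 - 1*98 = -61 - 98 = -159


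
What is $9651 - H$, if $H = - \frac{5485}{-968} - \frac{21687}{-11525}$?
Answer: $\frac{107584278559}{11156200} \approx 9643.5$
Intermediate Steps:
$H = \frac{84207641}{11156200}$ ($H = \left(-5485\right) \left(- \frac{1}{968}\right) - - \frac{21687}{11525} = \frac{5485}{968} + \frac{21687}{11525} = \frac{84207641}{11156200} \approx 7.5481$)
$9651 - H = 9651 - \frac{84207641}{11156200} = \frac{107584278559}{11156200}$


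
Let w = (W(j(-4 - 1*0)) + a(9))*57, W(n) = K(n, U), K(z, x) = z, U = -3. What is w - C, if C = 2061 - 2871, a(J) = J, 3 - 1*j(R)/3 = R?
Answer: 2520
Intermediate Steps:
j(R) = 9 - 3*R
W(n) = n
C = -810
w = 1710 (w = ((9 - 3*(-4 - 1*0)) + 9)*57 = ((9 - 3*(-4 + 0)) + 9)*57 = ((9 - 3*(-4)) + 9)*57 = ((9 + 12) + 9)*57 = (21 + 9)*57 = 30*57 = 1710)
w - C = 1710 - 1*(-810) = 1710 + 810 = 2520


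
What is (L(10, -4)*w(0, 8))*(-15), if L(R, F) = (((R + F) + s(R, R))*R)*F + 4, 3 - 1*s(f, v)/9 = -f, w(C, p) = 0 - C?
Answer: 0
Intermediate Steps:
w(C, p) = -C
s(f, v) = 27 + 9*f (s(f, v) = 27 - (-9)*f = 27 + 9*f)
L(R, F) = 4 + F*R*(27 + F + 10*R) (L(R, F) = (((R + F) + (27 + 9*R))*R)*F + 4 = (((F + R) + (27 + 9*R))*R)*F + 4 = ((27 + F + 10*R)*R)*F + 4 = (R*(27 + F + 10*R))*F + 4 = F*R*(27 + F + 10*R) + 4 = 4 + F*R*(27 + F + 10*R))
(L(10, -4)*w(0, 8))*(-15) = ((4 + 10*(-4)**2 + 10*(-4)*10**2 + 27*(-4)*10)*(-1*0))*(-15) = ((4 + 10*16 + 10*(-4)*100 - 1080)*0)*(-15) = ((4 + 160 - 4000 - 1080)*0)*(-15) = -4916*0*(-15) = 0*(-15) = 0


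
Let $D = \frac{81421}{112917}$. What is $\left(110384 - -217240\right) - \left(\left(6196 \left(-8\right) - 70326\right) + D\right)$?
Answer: $\frac{50532308585}{112917} \approx 4.4752 \cdot 10^{5}$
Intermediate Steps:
$D = \frac{81421}{112917}$ ($D = 81421 \cdot \frac{1}{112917} = \frac{81421}{112917} \approx 0.72107$)
$\left(110384 - -217240\right) - \left(\left(6196 \left(-8\right) - 70326\right) + D\right) = \left(110384 - -217240\right) - \left(\left(6196 \left(-8\right) - 70326\right) + \frac{81421}{112917}\right) = \left(110384 + 217240\right) - \left(\left(-49568 - 70326\right) + \frac{81421}{112917}\right) = 327624 - \left(-119894 + \frac{81421}{112917}\right) = 327624 - - \frac{13537989377}{112917} = 327624 + \frac{13537989377}{112917} = \frac{50532308585}{112917}$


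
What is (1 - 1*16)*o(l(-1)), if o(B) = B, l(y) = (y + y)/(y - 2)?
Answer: -10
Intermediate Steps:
l(y) = 2*y/(-2 + y) (l(y) = (2*y)/(-2 + y) = 2*y/(-2 + y))
(1 - 1*16)*o(l(-1)) = (1 - 1*16)*(2*(-1)/(-2 - 1)) = (1 - 16)*(2*(-1)/(-3)) = -30*(-1)*(-1)/3 = -15*⅔ = -10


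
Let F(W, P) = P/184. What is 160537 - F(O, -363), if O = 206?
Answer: 29539171/184 ≈ 1.6054e+5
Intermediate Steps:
F(W, P) = P/184 (F(W, P) = P*(1/184) = P/184)
160537 - F(O, -363) = 160537 - (-363)/184 = 160537 - 1*(-363/184) = 160537 + 363/184 = 29539171/184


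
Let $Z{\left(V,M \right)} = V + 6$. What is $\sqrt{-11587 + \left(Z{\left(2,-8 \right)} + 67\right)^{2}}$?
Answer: $i \sqrt{5962} \approx 77.214 i$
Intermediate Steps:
$Z{\left(V,M \right)} = 6 + V$
$\sqrt{-11587 + \left(Z{\left(2,-8 \right)} + 67\right)^{2}} = \sqrt{-11587 + \left(\left(6 + 2\right) + 67\right)^{2}} = \sqrt{-11587 + \left(8 + 67\right)^{2}} = \sqrt{-11587 + 75^{2}} = \sqrt{-11587 + 5625} = \sqrt{-5962} = i \sqrt{5962}$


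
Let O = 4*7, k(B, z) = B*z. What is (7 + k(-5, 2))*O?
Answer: -84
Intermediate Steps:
O = 28
(7 + k(-5, 2))*O = (7 - 5*2)*28 = (7 - 10)*28 = -3*28 = -84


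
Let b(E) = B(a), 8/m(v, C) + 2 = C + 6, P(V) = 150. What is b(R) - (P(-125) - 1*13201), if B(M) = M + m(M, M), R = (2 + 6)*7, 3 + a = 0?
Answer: 13056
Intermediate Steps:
a = -3 (a = -3 + 0 = -3)
m(v, C) = 8/(4 + C) (m(v, C) = 8/(-2 + (C + 6)) = 8/(-2 + (6 + C)) = 8/(4 + C))
R = 56 (R = 8*7 = 56)
B(M) = M + 8/(4 + M)
b(E) = 5 (b(E) = (8 - 3*(4 - 3))/(4 - 3) = (8 - 3*1)/1 = 1*(8 - 3) = 1*5 = 5)
b(R) - (P(-125) - 1*13201) = 5 - (150 - 1*13201) = 5 - (150 - 13201) = 5 - 1*(-13051) = 5 + 13051 = 13056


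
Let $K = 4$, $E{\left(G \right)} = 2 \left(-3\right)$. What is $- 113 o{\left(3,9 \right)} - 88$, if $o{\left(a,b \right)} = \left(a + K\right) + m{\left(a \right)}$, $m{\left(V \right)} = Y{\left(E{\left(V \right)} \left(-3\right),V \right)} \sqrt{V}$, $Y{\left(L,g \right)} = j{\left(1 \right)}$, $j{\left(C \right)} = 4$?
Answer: $-879 - 452 \sqrt{3} \approx -1661.9$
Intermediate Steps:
$E{\left(G \right)} = -6$
$Y{\left(L,g \right)} = 4$
$m{\left(V \right)} = 4 \sqrt{V}$
$o{\left(a,b \right)} = 4 + a + 4 \sqrt{a}$ ($o{\left(a,b \right)} = \left(a + 4\right) + 4 \sqrt{a} = \left(4 + a\right) + 4 \sqrt{a} = 4 + a + 4 \sqrt{a}$)
$- 113 o{\left(3,9 \right)} - 88 = - 113 \left(4 + 3 + 4 \sqrt{3}\right) - 88 = - 113 \left(7 + 4 \sqrt{3}\right) - 88 = \left(-791 - 452 \sqrt{3}\right) - 88 = -879 - 452 \sqrt{3}$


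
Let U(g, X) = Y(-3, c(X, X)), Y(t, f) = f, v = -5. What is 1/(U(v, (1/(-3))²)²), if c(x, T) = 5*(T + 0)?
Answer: 81/25 ≈ 3.2400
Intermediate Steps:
c(x, T) = 5*T
U(g, X) = 5*X
1/(U(v, (1/(-3))²)²) = 1/((5*(1/(-3))²)²) = 1/((5*(-⅓)²)²) = 1/((5*(⅑))²) = 1/((5/9)²) = 1/(25/81) = 81/25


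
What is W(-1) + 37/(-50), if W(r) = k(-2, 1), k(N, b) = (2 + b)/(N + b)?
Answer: -187/50 ≈ -3.7400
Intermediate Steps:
k(N, b) = (2 + b)/(N + b)
W(r) = -3 (W(r) = (2 + 1)/(-2 + 1) = 3/(-1) = -1*3 = -3)
W(-1) + 37/(-50) = -3 + 37/(-50) = -3 + 37*(-1/50) = -3 - 37/50 = -187/50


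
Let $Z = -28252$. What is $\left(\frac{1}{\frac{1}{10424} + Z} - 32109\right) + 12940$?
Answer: $- \frac{5645248408567}{294498847} \approx -19169.0$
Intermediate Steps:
$\left(\frac{1}{\frac{1}{10424} + Z} - 32109\right) + 12940 = \left(\frac{1}{\frac{1}{10424} - 28252} - 32109\right) + 12940 = \left(\frac{1}{- \frac{294498847}{10424}} - 32109\right) + 12940 = \left(- \frac{10424}{294498847} - 32109\right) + 12940 = - \frac{9456063488747}{294498847} + 12940 = - \frac{5645248408567}{294498847}$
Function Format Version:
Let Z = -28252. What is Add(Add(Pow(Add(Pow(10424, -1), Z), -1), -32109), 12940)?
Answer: Rational(-5645248408567, 294498847) ≈ -19169.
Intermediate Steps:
Add(Add(Pow(Add(Pow(10424, -1), Z), -1), -32109), 12940) = Add(Add(Pow(Add(Pow(10424, -1), -28252), -1), -32109), 12940) = Add(Add(Pow(Add(Rational(1, 10424), -28252), -1), -32109), 12940) = Add(Add(Pow(Rational(-294498847, 10424), -1), -32109), 12940) = Add(Add(Rational(-10424, 294498847), -32109), 12940) = Add(Rational(-9456063488747, 294498847), 12940) = Rational(-5645248408567, 294498847)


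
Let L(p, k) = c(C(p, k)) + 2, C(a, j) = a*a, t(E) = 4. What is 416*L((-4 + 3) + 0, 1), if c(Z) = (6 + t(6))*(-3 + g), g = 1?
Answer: -7488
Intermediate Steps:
C(a, j) = a**2
c(Z) = -20 (c(Z) = (6 + 4)*(-3 + 1) = 10*(-2) = -20)
L(p, k) = -18 (L(p, k) = -20 + 2 = -18)
416*L((-4 + 3) + 0, 1) = 416*(-18) = -7488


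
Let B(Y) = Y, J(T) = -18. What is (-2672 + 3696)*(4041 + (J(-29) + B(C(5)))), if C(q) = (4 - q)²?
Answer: 4120576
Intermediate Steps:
(-2672 + 3696)*(4041 + (J(-29) + B(C(5)))) = (-2672 + 3696)*(4041 + (-18 + (-4 + 5)²)) = 1024*(4041 + (-18 + 1²)) = 1024*(4041 + (-18 + 1)) = 1024*(4041 - 17) = 1024*4024 = 4120576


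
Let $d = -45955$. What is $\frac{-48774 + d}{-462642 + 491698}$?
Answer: $- \frac{94729}{29056} \approx -3.2602$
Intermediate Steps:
$\frac{-48774 + d}{-462642 + 491698} = \frac{-48774 - 45955}{-462642 + 491698} = - \frac{94729}{29056}$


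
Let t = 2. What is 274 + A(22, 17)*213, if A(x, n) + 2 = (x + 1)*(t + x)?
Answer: 117424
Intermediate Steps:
A(x, n) = -2 + (1 + x)*(2 + x) (A(x, n) = -2 + (x + 1)*(2 + x) = -2 + (1 + x)*(2 + x))
274 + A(22, 17)*213 = 274 + (22*(3 + 22))*213 = 274 + (22*25)*213 = 274 + 550*213 = 274 + 117150 = 117424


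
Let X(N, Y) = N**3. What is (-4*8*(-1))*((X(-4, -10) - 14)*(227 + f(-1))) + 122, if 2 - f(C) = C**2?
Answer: -568966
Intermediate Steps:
f(C) = 2 - C**2
(-4*8*(-1))*((X(-4, -10) - 14)*(227 + f(-1))) + 122 = (-4*8*(-1))*(((-4)**3 - 14)*(227 + (2 - 1*(-1)**2))) + 122 = (-32*(-1))*((-64 - 14)*(227 + (2 - 1*1))) + 122 = 32*(-78*(227 + (2 - 1))) + 122 = 32*(-78*(227 + 1)) + 122 = 32*(-78*228) + 122 = 32*(-17784) + 122 = -569088 + 122 = -568966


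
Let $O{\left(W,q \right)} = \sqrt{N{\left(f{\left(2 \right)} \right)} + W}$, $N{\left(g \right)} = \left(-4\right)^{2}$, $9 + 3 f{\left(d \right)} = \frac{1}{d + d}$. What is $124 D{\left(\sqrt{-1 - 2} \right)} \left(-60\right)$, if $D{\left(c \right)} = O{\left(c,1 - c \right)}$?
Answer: $- 7440 \sqrt{16 + i \sqrt{3}} \approx -29803.0 - 1608.5 i$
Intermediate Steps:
$f{\left(d \right)} = -3 + \frac{1}{6 d}$ ($f{\left(d \right)} = -3 + \frac{1}{3 \left(d + d\right)} = -3 + \frac{1}{3 \cdot 2 d} = -3 + \frac{\frac{1}{2} \frac{1}{d}}{3} = -3 + \frac{1}{6 d}$)
$N{\left(g \right)} = 16$
$O{\left(W,q \right)} = \sqrt{16 + W}$
$D{\left(c \right)} = \sqrt{16 + c}$
$124 D{\left(\sqrt{-1 - 2} \right)} \left(-60\right) = 124 \sqrt{16 + \sqrt{-1 - 2}} \left(-60\right) = 124 \sqrt{16 + \sqrt{-3}} \left(-60\right) = 124 \sqrt{16 + i \sqrt{3}} \left(-60\right) = - 7440 \sqrt{16 + i \sqrt{3}}$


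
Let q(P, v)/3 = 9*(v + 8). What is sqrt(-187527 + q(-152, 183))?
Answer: I*sqrt(182370) ≈ 427.05*I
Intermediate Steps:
q(P, v) = 216 + 27*v (q(P, v) = 3*(9*(v + 8)) = 3*(9*(8 + v)) = 3*(72 + 9*v) = 216 + 27*v)
sqrt(-187527 + q(-152, 183)) = sqrt(-187527 + (216 + 27*183)) = sqrt(-187527 + (216 + 4941)) = sqrt(-187527 + 5157) = sqrt(-182370) = I*sqrt(182370)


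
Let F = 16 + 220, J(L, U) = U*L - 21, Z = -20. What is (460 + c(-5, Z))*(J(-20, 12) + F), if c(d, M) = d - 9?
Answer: -11150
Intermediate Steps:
J(L, U) = -21 + L*U (J(L, U) = L*U - 21 = -21 + L*U)
c(d, M) = -9 + d
F = 236
(460 + c(-5, Z))*(J(-20, 12) + F) = (460 + (-9 - 5))*((-21 - 20*12) + 236) = (460 - 14)*((-21 - 240) + 236) = 446*(-261 + 236) = 446*(-25) = -11150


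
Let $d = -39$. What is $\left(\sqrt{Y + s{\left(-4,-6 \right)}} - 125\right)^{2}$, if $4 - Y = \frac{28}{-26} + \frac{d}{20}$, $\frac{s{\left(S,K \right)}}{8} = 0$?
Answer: $\frac{4064327}{260} - \frac{75 \sqrt{13195}}{13} \approx 14969.0$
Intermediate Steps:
$s{\left(S,K \right)} = 0$ ($s{\left(S,K \right)} = 8 \cdot 0 = 0$)
$Y = \frac{1827}{260}$ ($Y = 4 - \left(\frac{28}{-26} - \frac{39}{20}\right) = 4 - \left(28 \left(- \frac{1}{26}\right) - \frac{39}{20}\right) = 4 - \left(- \frac{14}{13} - \frac{39}{20}\right) = 4 - - \frac{787}{260} = 4 + \frac{787}{260} = \frac{1827}{260} \approx 7.0269$)
$\left(\sqrt{Y + s{\left(-4,-6 \right)}} - 125\right)^{2} = \left(\sqrt{\frac{1827}{260} + 0} - 125\right)^{2} = \left(\sqrt{\frac{1827}{260}} - 125\right)^{2} = \left(\frac{3 \sqrt{13195}}{130} - 125\right)^{2} = \left(-125 + \frac{3 \sqrt{13195}}{130}\right)^{2}$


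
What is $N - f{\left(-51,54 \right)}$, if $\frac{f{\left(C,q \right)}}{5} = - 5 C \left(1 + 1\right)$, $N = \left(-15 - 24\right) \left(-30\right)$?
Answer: $-1380$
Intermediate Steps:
$N = 1170$ ($N = \left(-39\right) \left(-30\right) = 1170$)
$f{\left(C,q \right)} = - 50 C$ ($f{\left(C,q \right)} = 5 - 5 C \left(1 + 1\right) = 5 - 5 C 2 = 5 \left(- 10 C\right) = - 50 C$)
$N - f{\left(-51,54 \right)} = 1170 - \left(-50\right) \left(-51\right) = 1170 - 2550 = -1380$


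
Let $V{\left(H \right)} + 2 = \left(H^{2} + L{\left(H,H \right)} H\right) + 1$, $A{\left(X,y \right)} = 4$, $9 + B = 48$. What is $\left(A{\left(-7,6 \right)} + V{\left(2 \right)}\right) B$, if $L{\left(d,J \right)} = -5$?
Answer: $-117$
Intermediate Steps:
$B = 39$ ($B = -9 + 48 = 39$)
$V{\left(H \right)} = -1 + H^{2} - 5 H$ ($V{\left(H \right)} = -2 + \left(\left(H^{2} - 5 H\right) + 1\right) = -2 + \left(1 + H^{2} - 5 H\right) = -1 + H^{2} - 5 H$)
$\left(A{\left(-7,6 \right)} + V{\left(2 \right)}\right) B = \left(4 - \left(11 - 4\right)\right) 39 = \left(4 - 7\right) 39 = \left(-3\right) 39 = -117$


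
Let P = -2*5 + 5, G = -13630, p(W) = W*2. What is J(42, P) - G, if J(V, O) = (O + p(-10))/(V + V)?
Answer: 1144895/84 ≈ 13630.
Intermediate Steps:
p(W) = 2*W
P = -5 (P = -10 + 5 = -5)
J(V, O) = (-20 + O)/(2*V) (J(V, O) = (O + 2*(-10))/(V + V) = (O - 20)/((2*V)) = (-20 + O)*(1/(2*V)) = (-20 + O)/(2*V))
J(42, P) - G = (1/2)*(-20 - 5)/42 - 1*(-13630) = (1/2)*(1/42)*(-25) + 13630 = -25/84 + 13630 = 1144895/84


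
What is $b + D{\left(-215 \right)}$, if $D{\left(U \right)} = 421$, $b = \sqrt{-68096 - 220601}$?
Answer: $421 + i \sqrt{288697} \approx 421.0 + 537.31 i$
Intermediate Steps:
$b = i \sqrt{288697}$ ($b = \sqrt{-288697} = i \sqrt{288697} \approx 537.31 i$)
$b + D{\left(-215 \right)} = i \sqrt{288697} + 421 = 421 + i \sqrt{288697}$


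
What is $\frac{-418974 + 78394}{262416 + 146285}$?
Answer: $- \frac{340580}{408701} \approx -0.83332$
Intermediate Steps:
$\frac{-418974 + 78394}{262416 + 146285} = - \frac{340580}{408701}$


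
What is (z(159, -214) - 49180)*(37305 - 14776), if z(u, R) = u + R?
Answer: -1109215315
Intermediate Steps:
z(u, R) = R + u
(z(159, -214) - 49180)*(37305 - 14776) = ((-214 + 159) - 49180)*(37305 - 14776) = (-55 - 49180)*22529 = -49235*22529 = -1109215315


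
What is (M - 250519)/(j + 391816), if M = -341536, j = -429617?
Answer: 592055/37801 ≈ 15.662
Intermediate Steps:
(M - 250519)/(j + 391816) = (-341536 - 250519)/(-429617 + 391816) = -592055/(-37801) = -592055*(-1/37801) = 592055/37801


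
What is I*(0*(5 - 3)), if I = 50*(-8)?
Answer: 0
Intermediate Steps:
I = -400
I*(0*(5 - 3)) = -0*(5 - 3) = -0*2 = -400*0 = 0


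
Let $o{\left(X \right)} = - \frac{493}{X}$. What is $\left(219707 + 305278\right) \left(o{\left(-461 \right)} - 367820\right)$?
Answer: $- \frac{89018833207095}{461} \approx -1.931 \cdot 10^{11}$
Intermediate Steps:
$\left(219707 + 305278\right) \left(o{\left(-461 \right)} - 367820\right) = \left(219707 + 305278\right) \left(- \frac{493}{-461} - 367820\right) = 524985 \left(\left(-493\right) \left(- \frac{1}{461}\right) - 367820\right) = 524985 \left(\frac{493}{461} - 367820\right) = 524985 \left(- \frac{169564527}{461}\right) = - \frac{89018833207095}{461}$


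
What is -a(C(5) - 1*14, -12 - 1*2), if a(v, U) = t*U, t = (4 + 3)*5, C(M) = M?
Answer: 490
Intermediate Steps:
t = 35 (t = 7*5 = 35)
a(v, U) = 35*U
-a(C(5) - 1*14, -12 - 1*2) = -35*(-12 - 1*2) = -35*(-12 - 2) = -35*(-14) = -1*(-490) = 490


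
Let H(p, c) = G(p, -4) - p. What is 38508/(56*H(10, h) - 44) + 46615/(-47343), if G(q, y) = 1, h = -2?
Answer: -462157316/6485991 ≈ -71.255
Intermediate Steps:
H(p, c) = 1 - p
38508/(56*H(10, h) - 44) + 46615/(-47343) = 38508/(56*(1 - 1*10) - 44) + 46615/(-47343) = 38508/(56*(1 - 10) - 44) + 46615*(-1/47343) = 38508/(56*(-9) - 44) - 46615/47343 = 38508/(-504 - 44) - 46615/47343 = 38508/(-548) - 46615/47343 = 38508*(-1/548) - 46615/47343 = -9627/137 - 46615/47343 = -462157316/6485991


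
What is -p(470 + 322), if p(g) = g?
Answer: -792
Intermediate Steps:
-p(470 + 322) = -(470 + 322) = -1*792 = -792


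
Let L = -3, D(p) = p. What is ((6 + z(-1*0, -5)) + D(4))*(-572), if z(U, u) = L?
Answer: -4004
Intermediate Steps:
z(U, u) = -3
((6 + z(-1*0, -5)) + D(4))*(-572) = ((6 - 3) + 4)*(-572) = (3 + 4)*(-572) = 7*(-572) = -4004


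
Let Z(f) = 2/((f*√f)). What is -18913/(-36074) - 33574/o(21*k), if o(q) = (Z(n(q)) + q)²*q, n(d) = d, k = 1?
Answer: -109760106296407339/35394638104077898 + 26118020376*√21/16679848305409 ≈ -3.0939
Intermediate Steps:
Z(f) = 2/f^(3/2) (Z(f) = 2/(f^(3/2)) = 2/f^(3/2))
o(q) = q*(q + 2/q^(3/2))² (o(q) = (2/q^(3/2) + q)²*q = (q + 2/q^(3/2))²*q = q*(q + 2/q^(3/2))²)
-18913/(-36074) - 33574/o(21*k) = -18913/(-36074) - 33574*441/(2 + (21*1)^(5/2))² = -18913*(-1/36074) - 33574*441/(2 + 21^(5/2))² = 18913/36074 - 33574*441/(2 + 441*√21)² = 18913/36074 - 14806134/(2 + 441*√21)²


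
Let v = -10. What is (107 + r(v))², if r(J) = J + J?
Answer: 7569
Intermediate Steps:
r(J) = 2*J
(107 + r(v))² = (107 + 2*(-10))² = (107 - 20)² = 87² = 7569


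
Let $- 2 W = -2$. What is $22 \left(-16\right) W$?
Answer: $-352$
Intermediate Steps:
$W = 1$ ($W = \left(- \frac{1}{2}\right) \left(-2\right) = 1$)
$22 \left(-16\right) W = 22 \left(-16\right) 1 = \left(-352\right) 1 = -352$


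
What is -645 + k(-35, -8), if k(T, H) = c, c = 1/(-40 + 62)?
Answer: -14189/22 ≈ -644.95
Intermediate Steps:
c = 1/22 ≈ 0.045455
k(T, H) = 1/22
-645 + k(-35, -8) = -645 + 1/22 = -14189/22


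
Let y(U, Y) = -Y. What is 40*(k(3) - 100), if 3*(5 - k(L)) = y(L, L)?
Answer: -3760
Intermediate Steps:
k(L) = 5 + L/3 (k(L) = 5 - (-1)*L/3 = 5 + L/3)
40*(k(3) - 100) = 40*((5 + (⅓)*3) - 100) = 40*((5 + 1) - 100) = 40*(6 - 100) = 40*(-94) = -3760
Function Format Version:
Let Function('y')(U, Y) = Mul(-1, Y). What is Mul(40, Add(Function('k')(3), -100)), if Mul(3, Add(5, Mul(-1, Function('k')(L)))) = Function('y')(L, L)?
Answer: -3760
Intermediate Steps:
Function('k')(L) = Add(5, Mul(Rational(1, 3), L)) (Function('k')(L) = Add(5, Mul(Rational(-1, 3), Mul(-1, L))) = Add(5, Mul(Rational(1, 3), L)))
Mul(40, Add(Function('k')(3), -100)) = Mul(40, Add(Add(5, Mul(Rational(1, 3), 3)), -100)) = Mul(40, Add(Add(5, 1), -100)) = Mul(40, Add(6, -100)) = Mul(40, -94) = -3760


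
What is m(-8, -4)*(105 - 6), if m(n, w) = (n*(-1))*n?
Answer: -6336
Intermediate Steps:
m(n, w) = -n² (m(n, w) = (-n)*n = -n²)
m(-8, -4)*(105 - 6) = (-1*(-8)²)*(105 - 6) = -1*64*99 = -64*99 = -6336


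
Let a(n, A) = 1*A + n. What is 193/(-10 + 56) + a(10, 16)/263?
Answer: 51955/12098 ≈ 4.2945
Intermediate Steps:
a(n, A) = A + n
193/(-10 + 56) + a(10, 16)/263 = 193/(-10 + 56) + (16 + 10)/263 = 193/46 + 26*(1/263) = 193*(1/46) + 26/263 = 193/46 + 26/263 = 51955/12098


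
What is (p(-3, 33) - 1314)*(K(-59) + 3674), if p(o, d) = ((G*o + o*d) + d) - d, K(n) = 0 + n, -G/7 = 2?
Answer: -4956165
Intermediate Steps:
G = -14 (G = -7*2 = -14)
K(n) = n
p(o, d) = -14*o + d*o (p(o, d) = ((-14*o + o*d) + d) - d = ((-14*o + d*o) + d) - d = (d - 14*o + d*o) - d = -14*o + d*o)
(p(-3, 33) - 1314)*(K(-59) + 3674) = (-3*(-14 + 33) - 1314)*(-59 + 3674) = (-3*19 - 1314)*3615 = (-57 - 1314)*3615 = -1371*3615 = -4956165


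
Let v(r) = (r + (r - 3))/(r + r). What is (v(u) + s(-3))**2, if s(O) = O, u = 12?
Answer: 289/64 ≈ 4.5156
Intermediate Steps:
v(r) = (-3 + 2*r)/(2*r) (v(r) = (r + (-3 + r))/((2*r)) = (-3 + 2*r)*(1/(2*r)) = (-3 + 2*r)/(2*r))
(v(u) + s(-3))**2 = ((-3/2 + 12)/12 - 3)**2 = ((1/12)*(21/2) - 3)**2 = (7/8 - 3)**2 = (-17/8)**2 = 289/64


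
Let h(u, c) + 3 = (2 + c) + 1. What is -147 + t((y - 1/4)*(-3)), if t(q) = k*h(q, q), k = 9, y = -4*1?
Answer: -129/4 ≈ -32.250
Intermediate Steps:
y = -4
h(u, c) = c (h(u, c) = -3 + ((2 + c) + 1) = -3 + (3 + c) = c)
t(q) = 9*q
-147 + t((y - 1/4)*(-3)) = -147 + 9*((-4 - 1/4)*(-3)) = -147 + 9*(-17/4*(-3)) = -147 + 9*(51/4) = -147 + 459/4 = -129/4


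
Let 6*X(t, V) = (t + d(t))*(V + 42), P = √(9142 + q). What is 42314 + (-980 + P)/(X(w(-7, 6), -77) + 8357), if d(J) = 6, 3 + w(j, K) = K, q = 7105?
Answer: 702791266/16609 + 2*√16247/16609 ≈ 42314.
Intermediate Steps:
w(j, K) = -3 + K
P = √16247 (P = √(9142 + 7105) = √16247 ≈ 127.46)
X(t, V) = (6 + t)*(42 + V)/6 (X(t, V) = ((t + 6)*(V + 42))/6 = ((6 + t)*(42 + V))/6 = (6 + t)*(42 + V)/6)
42314 + (-980 + P)/(X(w(-7, 6), -77) + 8357) = 42314 + (-980 + √16247)/((42 - 77 + 7*(-3 + 6) + (⅙)*(-77)*(-3 + 6)) + 8357) = 42314 + (-980 + √16247)/((42 - 77 + 7*3 + (⅙)*(-77)*3) + 8357) = 42314 + (-980 + √16247)/((42 - 77 + 21 - 77/2) + 8357) = 42314 + (-980 + √16247)/(-105/2 + 8357) = 42314 + (-980 + √16247)/(16609/2) = 42314 + (-980 + √16247)*(2/16609) = 42314 + (-1960/16609 + 2*√16247/16609) = 702791266/16609 + 2*√16247/16609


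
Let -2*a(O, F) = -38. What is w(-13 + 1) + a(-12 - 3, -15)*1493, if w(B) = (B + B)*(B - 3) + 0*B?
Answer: 28727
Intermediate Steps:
a(O, F) = 19 (a(O, F) = -½*(-38) = 19)
w(B) = 2*B*(-3 + B) (w(B) = (2*B)*(-3 + B) + 0 = 2*B*(-3 + B) + 0 = 2*B*(-3 + B))
w(-13 + 1) + a(-12 - 3, -15)*1493 = 2*(-13 + 1)*(-3 + (-13 + 1)) + 19*1493 = 2*(-12)*(-3 - 12) + 28367 = 2*(-12)*(-15) + 28367 = 360 + 28367 = 28727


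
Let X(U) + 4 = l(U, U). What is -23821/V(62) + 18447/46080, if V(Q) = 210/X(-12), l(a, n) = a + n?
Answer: 48791557/15360 ≈ 3176.5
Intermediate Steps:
X(U) = -4 + 2*U (X(U) = -4 + (U + U) = -4 + 2*U)
V(Q) = -15/2 (V(Q) = 210/(-4 + 2*(-12)) = 210/(-4 - 24) = 210/(-28) = 210*(-1/28) = -15/2)
-23821/V(62) + 18447/46080 = -23821/(-15/2) + 18447/46080 = -23821*(-2/15) + 18447*(1/46080) = 47642/15 + 6149/15360 = 48791557/15360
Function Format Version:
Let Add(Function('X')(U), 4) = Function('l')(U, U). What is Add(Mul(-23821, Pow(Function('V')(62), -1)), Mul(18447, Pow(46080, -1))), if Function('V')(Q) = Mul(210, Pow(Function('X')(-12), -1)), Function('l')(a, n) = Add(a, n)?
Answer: Rational(48791557, 15360) ≈ 3176.5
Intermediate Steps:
Function('X')(U) = Add(-4, Mul(2, U)) (Function('X')(U) = Add(-4, Add(U, U)) = Add(-4, Mul(2, U)))
Function('V')(Q) = Rational(-15, 2) (Function('V')(Q) = Mul(210, Pow(Add(-4, Mul(2, -12)), -1)) = Mul(210, Pow(Add(-4, -24), -1)) = Mul(210, Pow(-28, -1)) = Mul(210, Rational(-1, 28)) = Rational(-15, 2))
Add(Mul(-23821, Pow(Function('V')(62), -1)), Mul(18447, Pow(46080, -1))) = Add(Mul(-23821, Pow(Rational(-15, 2), -1)), Mul(18447, Pow(46080, -1))) = Add(Mul(-23821, Rational(-2, 15)), Mul(18447, Rational(1, 46080))) = Add(Rational(47642, 15), Rational(6149, 15360)) = Rational(48791557, 15360)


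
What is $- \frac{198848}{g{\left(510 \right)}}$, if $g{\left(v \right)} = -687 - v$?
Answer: $\frac{198848}{1197} \approx 166.12$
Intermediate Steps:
$- \frac{198848}{g{\left(510 \right)}} = - \frac{198848}{-687 - 510} = - \frac{198848}{-1197} = \left(-198848\right) \left(- \frac{1}{1197}\right) = \frac{198848}{1197}$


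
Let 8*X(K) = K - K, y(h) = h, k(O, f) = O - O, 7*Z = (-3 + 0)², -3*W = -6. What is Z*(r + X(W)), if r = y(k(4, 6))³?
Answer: 0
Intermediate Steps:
W = 2 (W = -⅓*(-6) = 2)
Z = 9/7 (Z = (-3 + 0)²/7 = (⅐)*(-3)² = (⅐)*9 = 9/7 ≈ 1.2857)
k(O, f) = 0
r = 0 (r = 0³ = 0)
X(K) = 0 (X(K) = (K - K)/8 = (⅛)*0 = 0)
Z*(r + X(W)) = 9*(0 + 0)/7 = (9/7)*0 = 0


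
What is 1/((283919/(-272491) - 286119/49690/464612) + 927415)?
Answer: 6290882622167480/5834252352243541284451 ≈ 1.0783e-6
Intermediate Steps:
1/((283919/(-272491) - 286119/49690/464612) + 927415) = 1/((283919*(-1/272491) - 286119*1/49690*(1/464612)) + 927415) = 1/((-283919/272491 - 286119/49690*1/464612) + 927415) = 1/((-283919/272491 - 286119/23086570280) + 927415) = 1/(-6554793912179749/6290882622167480 + 927415) = 1/(5834252352243541284451/6290882622167480) = 6290882622167480/5834252352243541284451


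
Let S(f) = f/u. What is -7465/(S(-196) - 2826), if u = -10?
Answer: 37325/14032 ≈ 2.6600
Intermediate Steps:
S(f) = -f/10 (S(f) = f/(-10) = f*(-⅒) = -f/10)
-7465/(S(-196) - 2826) = -7465/(-⅒*(-196) - 2826) = -7465/(98/5 - 2826) = -7465/(-14032/5) = -7465*(-5/14032) = 37325/14032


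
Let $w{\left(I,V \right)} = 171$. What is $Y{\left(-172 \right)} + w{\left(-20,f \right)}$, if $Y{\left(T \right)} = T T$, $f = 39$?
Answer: $29755$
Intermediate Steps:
$Y{\left(T \right)} = T^{2}$
$Y{\left(-172 \right)} + w{\left(-20,f \right)} = \left(-172\right)^{2} + 171 = 29584 + 171 = 29755$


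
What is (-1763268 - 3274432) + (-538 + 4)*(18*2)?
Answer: -5056924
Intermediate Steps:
(-1763268 - 3274432) + (-538 + 4)*(18*2) = -5037700 - 534*36 = -5037700 - 19224 = -5056924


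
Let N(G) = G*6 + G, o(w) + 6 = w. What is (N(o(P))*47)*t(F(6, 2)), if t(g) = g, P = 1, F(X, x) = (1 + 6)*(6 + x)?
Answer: -92120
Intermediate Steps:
F(X, x) = 42 + 7*x (F(X, x) = 7*(6 + x) = 42 + 7*x)
o(w) = -6 + w
N(G) = 7*G (N(G) = 6*G + G = 7*G)
(N(o(P))*47)*t(F(6, 2)) = ((7*(-6 + 1))*47)*(42 + 7*2) = ((7*(-5))*47)*(42 + 14) = -35*47*56 = -1645*56 = -92120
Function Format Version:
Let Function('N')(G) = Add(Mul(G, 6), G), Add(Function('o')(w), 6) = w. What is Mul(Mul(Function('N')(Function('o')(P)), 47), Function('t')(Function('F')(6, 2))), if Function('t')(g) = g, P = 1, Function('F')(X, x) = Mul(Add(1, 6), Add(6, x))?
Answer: -92120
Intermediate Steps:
Function('F')(X, x) = Add(42, Mul(7, x)) (Function('F')(X, x) = Mul(7, Add(6, x)) = Add(42, Mul(7, x)))
Function('o')(w) = Add(-6, w)
Function('N')(G) = Mul(7, G) (Function('N')(G) = Add(Mul(6, G), G) = Mul(7, G))
Mul(Mul(Function('N')(Function('o')(P)), 47), Function('t')(Function('F')(6, 2))) = Mul(Mul(Mul(7, Add(-6, 1)), 47), Add(42, Mul(7, 2))) = Mul(Mul(Mul(7, -5), 47), Add(42, 14)) = Mul(Mul(-35, 47), 56) = Mul(-1645, 56) = -92120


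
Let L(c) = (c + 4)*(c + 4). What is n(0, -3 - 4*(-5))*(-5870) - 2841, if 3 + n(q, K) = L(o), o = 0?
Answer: -79151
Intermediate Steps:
L(c) = (4 + c)**2 (L(c) = (4 + c)*(4 + c) = (4 + c)**2)
n(q, K) = 13 (n(q, K) = -3 + (4 + 0)**2 = -3 + 4**2 = -3 + 16 = 13)
n(0, -3 - 4*(-5))*(-5870) - 2841 = 13*(-5870) - 2841 = -76310 - 2841 = -79151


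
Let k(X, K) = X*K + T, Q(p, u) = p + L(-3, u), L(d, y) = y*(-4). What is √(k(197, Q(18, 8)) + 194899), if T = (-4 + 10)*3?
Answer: 3*√21351 ≈ 438.36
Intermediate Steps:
T = 18 (T = 6*3 = 18)
L(d, y) = -4*y
Q(p, u) = p - 4*u
k(X, K) = 18 + K*X (k(X, K) = X*K + 18 = K*X + 18 = 18 + K*X)
√(k(197, Q(18, 8)) + 194899) = √((18 + (18 - 4*8)*197) + 194899) = √((18 + (18 - 32)*197) + 194899) = √((18 - 14*197) + 194899) = √((18 - 2758) + 194899) = √(-2740 + 194899) = √192159 = 3*√21351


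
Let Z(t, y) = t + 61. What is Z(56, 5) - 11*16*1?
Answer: -59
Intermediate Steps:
Z(t, y) = 61 + t
Z(56, 5) - 11*16*1 = (61 + 56) - 11*16*1 = 117 - 176*1 = 117 - 176 = -59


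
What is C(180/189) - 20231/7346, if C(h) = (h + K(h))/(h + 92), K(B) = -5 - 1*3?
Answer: -5072265/1792424 ≈ -2.8298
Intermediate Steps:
K(B) = -8 (K(B) = -5 - 3 = -8)
C(h) = (-8 + h)/(92 + h) (C(h) = (h - 8)/(h + 92) = (-8 + h)/(92 + h))
C(180/189) - 20231/7346 = (-8 + 180/189)/(92 + 180/189) - 20231/7346 = (-8 + 180*(1/189))/(92 + 180*(1/189)) - 20231/7346 = (-8 + 20/21)/(92 + 20/21) - 1*20231/7346 = -148/21/(1952/21) - 20231/7346 = (21/1952)*(-148/21) - 20231/7346 = -37/488 - 20231/7346 = -5072265/1792424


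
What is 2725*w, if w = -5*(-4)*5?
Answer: 272500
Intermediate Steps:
w = 100 (w = 20*5 = 100)
2725*w = 2725*100 = 272500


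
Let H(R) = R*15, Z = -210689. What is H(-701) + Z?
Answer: -221204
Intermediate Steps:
H(R) = 15*R
H(-701) + Z = 15*(-701) - 210689 = -10515 - 210689 = -221204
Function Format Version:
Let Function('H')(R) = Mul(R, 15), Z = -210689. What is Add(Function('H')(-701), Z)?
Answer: -221204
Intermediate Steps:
Function('H')(R) = Mul(15, R)
Add(Function('H')(-701), Z) = Add(Mul(15, -701), -210689) = Add(-10515, -210689) = -221204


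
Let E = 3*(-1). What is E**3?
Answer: -27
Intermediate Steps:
E = -3
E**3 = (-3)**3 = -27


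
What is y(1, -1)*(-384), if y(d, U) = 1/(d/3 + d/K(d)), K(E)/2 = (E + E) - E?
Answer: -2304/5 ≈ -460.80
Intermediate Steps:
K(E) = 2*E (K(E) = 2*((E + E) - E) = 2*(2*E - E) = 2*E)
y(d, U) = 1/(1/2 + d/3) (y(d, U) = 1/(d/3 + d/((2*d))) = 1/(d*(1/3) + d*(1/(2*d))) = 1/(d/3 + 1/2) = 1/(1/2 + d/3))
y(1, -1)*(-384) = (6/(3 + 2*1))*(-384) = (6/(3 + 2))*(-384) = (6/5)*(-384) = -2304/5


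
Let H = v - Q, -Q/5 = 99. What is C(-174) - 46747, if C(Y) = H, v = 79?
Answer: -46173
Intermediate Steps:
Q = -495 (Q = -5*99 = -495)
H = 574 (H = 79 - 1*(-495) = 79 + 495 = 574)
C(Y) = 574
C(-174) - 46747 = 574 - 46747 = -46173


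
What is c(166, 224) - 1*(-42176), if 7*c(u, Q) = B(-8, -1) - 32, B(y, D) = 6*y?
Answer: 295152/7 ≈ 42165.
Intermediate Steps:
c(u, Q) = -80/7 (c(u, Q) = (6*(-8) - 32)/7 = (-48 - 32)/7 = (⅐)*(-80) = -80/7)
c(166, 224) - 1*(-42176) = -80/7 - 1*(-42176) = -80/7 + 42176 = 295152/7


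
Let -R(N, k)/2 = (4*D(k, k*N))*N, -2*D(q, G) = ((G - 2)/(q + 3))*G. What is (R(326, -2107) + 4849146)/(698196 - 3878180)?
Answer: 38451735175873/418167896 ≈ 91953.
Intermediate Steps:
D(q, G) = -G*(-2 + G)/(2*(3 + q)) (D(q, G) = -(G - 2)/(q + 3)*G/2 = -(-2 + G)/(3 + q)*G/2 = -G*(-2 + G)/(2*(3 + q)))
R(N, k) = -4*k*N**2*(2 - N*k)/(3 + k) (R(N, k) = -2*4*((k*N)*(2 - k*N)/(2*(3 + k)))*N = -2*4*((N*k)*(2 - N*k)/(2*(3 + k)))*N = -2*4*(N*k*(2 - N*k)/(2*(3 + k)))*N = -2*2*N*k*(2 - N*k)/(3 + k)*N = -4*k*N**2*(2 - N*k)/(3 + k))
(R(326, -2107) + 4849146)/(698196 - 3878180) = (4*(-2107)*326**2*(-2 + 326*(-2107))/(3 - 2107) + 4849146)/(698196 - 3878180) = (4*(-2107)*106276*(-2 - 686882)/(-2104) + 4849146)/(-3179984) = (4*(-2107)*106276*(-1/2104)*(-686884) + 4849146)*(-1/3179984) = (-76904745677144/263 + 4849146)*(-1/3179984) = -76903470351746/263*(-1/3179984) = 38451735175873/418167896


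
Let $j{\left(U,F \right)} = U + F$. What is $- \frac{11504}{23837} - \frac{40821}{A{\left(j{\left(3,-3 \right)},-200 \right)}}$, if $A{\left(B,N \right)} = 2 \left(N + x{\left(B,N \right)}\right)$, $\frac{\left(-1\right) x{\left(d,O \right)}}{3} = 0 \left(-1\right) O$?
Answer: $\frac{968448577}{9534800} \approx 101.57$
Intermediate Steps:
$x{\left(d,O \right)} = 0$ ($x{\left(d,O \right)} = - 3 \cdot 0 \left(-1\right) O = - 3 \cdot 0 O = \left(-3\right) 0 = 0$)
$j{\left(U,F \right)} = F + U$
$A{\left(B,N \right)} = 2 N$ ($A{\left(B,N \right)} = 2 \left(N + 0\right) = 2 N$)
$- \frac{11504}{23837} - \frac{40821}{A{\left(j{\left(3,-3 \right)},-200 \right)}} = - \frac{11504}{23837} - \frac{40821}{2 \left(-200\right)} = \left(-11504\right) \frac{1}{23837} - \frac{40821}{-400} = - \frac{11504}{23837} - - \frac{40821}{400} = - \frac{11504}{23837} + \frac{40821}{400} = \frac{968448577}{9534800}$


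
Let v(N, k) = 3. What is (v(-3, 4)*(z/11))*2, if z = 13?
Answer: 78/11 ≈ 7.0909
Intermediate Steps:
(v(-3, 4)*(z/11))*2 = (3*(13/11))*2 = (39/11)*2 = 78/11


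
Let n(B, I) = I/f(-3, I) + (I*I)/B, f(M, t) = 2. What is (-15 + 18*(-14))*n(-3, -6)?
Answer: 4005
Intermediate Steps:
n(B, I) = I/2 + I²/B (n(B, I) = I/2 + (I*I)/B = I*(½) + I²/B = I/2 + I²/B)
(-15 + 18*(-14))*n(-3, -6) = (-15 + 18*(-14))*((½)*(-6) + (-6)²/(-3)) = (-15 - 252)*(-3 - ⅓*36) = -267*(-3 - 12) = -267*(-15) = 4005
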